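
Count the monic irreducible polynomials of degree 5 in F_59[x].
There are 142984848 monic irreducible polynomials of degree 5 over F_59

Each element of F_{59^5} that lies in no proper subfield is a root of exactly one monic irreducible of degree 5 over F_59, and each such polynomial has 5 distinct roots in F_{59^5}. By Möbius inversion the count is N_59(5) = (1/5) Σ_{d|5} μ(5/d) · 59^d = (1/5)(μ(5)·59^1 + μ(1)·59^5) = 714924240/5 = 142984848.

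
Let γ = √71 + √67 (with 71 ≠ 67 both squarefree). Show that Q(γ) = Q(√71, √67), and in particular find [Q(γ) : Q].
[Q(γ) : Q] = 4 (equivalently, Q(γ) = Q(√71, √67))

Obviously Q(γ) ⊆ Q(√71, √67), and [Q(√71, √67):Q] = 4 (since 71, 67 are distinct squarefree integers > 1 with 4757 not a perfect square). To show equality we compute the minimal polynomial of γ. From γ = √71 + √67: γ^2 = 71 + 2√(4757) + 67 = 138 + 2√(4757), so γ^2 - 138 = 2√(4757); squaring, (γ^2 - 138)^2 = 4·4757, i.e. γ^4 - 276γ^2 + 19044 - 19028 = 0, i.e. γ^4 - 276γ^2 + 16 = 0. So γ is a root of x^4 - 276x^2 + 16. This polynomial is irreducible over Q: it has no rational root (each ±√71 ± √67 is irrational), and any factorization into two quadratics over Q would force √(4757) ∈ Q (pairing opposite roots) or √71, √67 ∈ Q (other pairings), all impossible. Hence [Q(γ):Q] = 4 = [Q(√71, √67):Q], so Q(γ) = Q(√71, √67).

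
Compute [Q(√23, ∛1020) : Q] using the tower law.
[Q(√23, ∛1020) : Q] = 6

Let L = Q(√23, ∛1020). Since Q(√23) ⊂ L and [Q(√23):Q] = 2, the tower law gives 2 | [L:Q]. Likewise Q(∛1020) ⊂ L with [Q(∛1020):Q] = 3 (because 1020 is not a perfect cube), so 3 | [L:Q]. As gcd(2,3) = 1, [L:Q] is divisible by 6. Conversely L is generated over Q by √23 and ∛1020, so [L:Q] ≤ 2·3 = 6. Therefore [Q(√23, ∛1020) : Q] = 6.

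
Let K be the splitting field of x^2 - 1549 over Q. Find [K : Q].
[K : Q] = 2

f(x) = x^2 - 1549 factors as (x - √1549)(x + √1549). The splitting field is K = Q(√1549). Since 1549 is squarefree and > 1, it is not a perfect square, so x^2 - 1549 is irreducible over Q and [Q(√1549) : Q] = 2. Hence [K : Q] = 2.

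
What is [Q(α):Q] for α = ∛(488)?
[Q(α):Q] = 3

The minimal polynomial of α is x^3 - 488, irreducible over Q since 488 is not a perfect cube (so x^3 - 488 has no rational root). Hence [Q(α):Q] = deg(m_α) = 3.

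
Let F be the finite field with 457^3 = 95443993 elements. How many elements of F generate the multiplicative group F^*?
There are φ(95443992) = 25831872 primitive elements

F_q^* is cyclic of order q - 1 = 95443992. A cyclic group of order m has exactly φ(m) generators. Here m = 95443992 = 2^3 · 3^2 · 7 · 19 · 9967, so the number of primitive elements is φ(95443992) = 25831872.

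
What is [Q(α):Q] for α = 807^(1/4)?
[Q(α):Q] = 4

α is a root of x^4 - 807. By Eisenstein's criterion at the prime p = 3 (which divides the constant term 807 but p^2 = 9 does not, since 807 is squarefree), x^4 - 807 is irreducible over Q. Hence [Q(α):Q] = 4.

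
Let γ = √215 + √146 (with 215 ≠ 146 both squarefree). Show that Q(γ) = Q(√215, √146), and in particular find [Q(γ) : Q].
[Q(γ) : Q] = 4 (equivalently, Q(γ) = Q(√215, √146))

Obviously Q(γ) ⊆ Q(√215, √146), and [Q(√215, √146):Q] = 4 (since 215, 146 are distinct squarefree integers > 1 with 31390 not a perfect square). To show equality we compute the minimal polynomial of γ. From γ = √215 + √146: γ^2 = 215 + 2√(31390) + 146 = 361 + 2√(31390), so γ^2 - 361 = 2√(31390); squaring, (γ^2 - 361)^2 = 4·31390, i.e. γ^4 - 722γ^2 + 130321 - 125560 = 0, i.e. γ^4 - 722γ^2 + 4761 = 0. So γ is a root of x^4 - 722x^2 + 4761. This polynomial is irreducible over Q: it has no rational root (each ±√215 ± √146 is irrational), and any factorization into two quadratics over Q would force √(31390) ∈ Q (pairing opposite roots) or √215, √146 ∈ Q (other pairings), all impossible. Hence [Q(γ):Q] = 4 = [Q(√215, √146):Q], so Q(γ) = Q(√215, √146).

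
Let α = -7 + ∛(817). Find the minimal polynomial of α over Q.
m_α(x) = x^3 + 21x^2 + 147x - 474

Set β = α + 7 = ∛(817), so β^3 = 817. Then (α + 7)^3 - 817 = 0, i.e. α is a root of g(x) = (x + 7)^3 - 817 = x^3 + 21x^2 + 147x - 474. Since g(x) = h(x + 7) where h(x) = x^3 - 817, and h is irreducible over Q (because 817 is not a perfect cube, so h has no rational root, and a monic cubic with no rational root is irreducible), g is also irreducible (irreducibility is preserved under the substitution x → x + 7). Hence m_α(x) = x^3 + 21x^2 + 147x - 474.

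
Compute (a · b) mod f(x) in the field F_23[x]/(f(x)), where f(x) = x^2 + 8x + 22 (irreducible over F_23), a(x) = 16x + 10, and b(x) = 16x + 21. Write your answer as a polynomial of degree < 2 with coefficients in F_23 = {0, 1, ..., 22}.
a · b ≡ 12x + 6 (mod f(x))

Multiply in F_23[x]: a(x)·b(x) = (16x + 10)·(16x + 21) = 3x^2 + 13x + 3. This has degree ≥ 2, so divide by f(x) over F_23: 3x^2 + 13x + 3 = (3)·(x^2 + 8x + 22) + (12x + 6). Hence a·b ≡ 12x + 6 (mod f). (F_23[x]/(f) is a field with 23^2 = 529 elements since f is irreducible of degree 2.)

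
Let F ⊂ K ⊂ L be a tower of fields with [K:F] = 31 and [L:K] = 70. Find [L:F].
[L:F] = 2170

The tower law says that for any tower of field extensions F ⊂ K ⊂ L with finite degrees, [L:F] = [L:K] · [K:F]. Here this gives [L:F] = 70 · 31 = 2170.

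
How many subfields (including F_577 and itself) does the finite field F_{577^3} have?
F_{577^3} has 2 subfields

The subfields of F_{p^n} are exactly the fields F_{p^d} for d | n (each is the fixed field of the unique index-d subgroup of Gal(F_{p^n}/F_p) ≅ Z/nZ). The divisors of n = 3 are {1, 3}, giving 2 subfields: F_{577^1}, F_{577^3}.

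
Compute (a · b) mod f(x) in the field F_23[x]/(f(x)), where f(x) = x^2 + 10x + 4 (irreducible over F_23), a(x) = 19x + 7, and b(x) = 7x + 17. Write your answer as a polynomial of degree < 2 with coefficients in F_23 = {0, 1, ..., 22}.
a · b ≡ 8x + 1 (mod f(x))

Multiply in F_23[x]: a(x)·b(x) = (19x + 7)·(7x + 17) = 18x^2 + 4x + 4. This has degree ≥ 2, so divide by f(x) over F_23: 18x^2 + 4x + 4 = (18)·(x^2 + 10x + 4) + (8x + 1). Hence a·b ≡ 8x + 1 (mod f). (F_23[x]/(f) is a field with 23^2 = 529 elements since f is irreducible of degree 2.)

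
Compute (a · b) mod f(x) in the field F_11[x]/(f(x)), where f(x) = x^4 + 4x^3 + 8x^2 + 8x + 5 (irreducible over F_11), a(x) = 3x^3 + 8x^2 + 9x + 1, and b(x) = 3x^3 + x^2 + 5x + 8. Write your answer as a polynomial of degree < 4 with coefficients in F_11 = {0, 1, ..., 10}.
a · b ≡ 9x^3 + 3x^2 + 10x + 4 (mod f(x))

Multiply in F_11[x]: a(x)·b(x) = (3x^3 + 8x^2 + 9x + 1)·(3x^3 + x^2 + 5x + 8) = 9x^6 + 5x^5 + 6x^4 + 10x^3 + 8. This has degree ≥ 4, so divide by f(x) over F_11: 9x^6 + 5x^5 + 6x^4 + 10x^3 + 8 = (9x^2 + 2x + 3)·(x^4 + 4x^3 + 8x^2 + 8x + 5) + (9x^3 + 3x^2 + 10x + 4). Hence a·b ≡ 9x^3 + 3x^2 + 10x + 4 (mod f). (F_11[x]/(f) is a field with 11^4 = 14641 elements since f is irreducible of degree 4.)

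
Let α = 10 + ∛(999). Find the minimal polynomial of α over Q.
m_α(x) = x^3 - 30x^2 + 300x - 1999

Set β = α - 10 = ∛(999), so β^3 = 999. Then (α - 10)^3 - 999 = 0, i.e. α is a root of g(x) = (x - 10)^3 - 999 = x^3 - 30x^2 + 300x - 1999. Since g(x) = h(x - 10) where h(x) = x^3 - 999, and h is irreducible over Q (because 999 is not a perfect cube, so h has no rational root, and a monic cubic with no rational root is irreducible), g is also irreducible (irreducibility is preserved under the substitution x → x - 10). Hence m_α(x) = x^3 - 30x^2 + 300x - 1999.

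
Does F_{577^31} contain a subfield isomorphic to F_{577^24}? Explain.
No: F_{577^24} is not a subfield of F_{577^31}

F_{p^m} embeds in F_{p^n} iff m | n. Here 24 ∤ 31 (since 31 = 1·24 + 7 with remainder 7 ≠ 0), so F_{577^24} is not a subfield of F_{577^31}. Equivalently: if it were, the tower law would give 24 = [F_{577^24}:F_577] dividing [F_{577^31}:F_577] = 31, contradiction.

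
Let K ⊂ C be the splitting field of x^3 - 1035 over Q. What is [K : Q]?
[K : Q] = 6

The roots of x^3 - 1035 are ∛1035, ω∛1035, ω^2∛1035 where ω = e^(2πi/3) is a primitive cube root of unity, so K = Q(∛1035, ω). Now [Q(∛1035):Q] = 3 (since 1035 is not a perfect cube, x^3 - 1035 is irreducible) and [Q(ω):Q] = 2. Both 2 and 3 divide [K:Q], and [K:Q] ≤ 3·2 = 6, so [K:Q] = 6. (Equivalently: Q(∛1035) ⊂ R but ω ∉ R, so [K : Q(∛1035)] = 2.)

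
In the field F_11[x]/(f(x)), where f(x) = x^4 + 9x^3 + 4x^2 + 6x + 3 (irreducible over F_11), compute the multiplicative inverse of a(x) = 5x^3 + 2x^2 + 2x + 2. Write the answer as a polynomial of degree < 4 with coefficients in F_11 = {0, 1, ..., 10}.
a(x)^(-1) ≡ 6x^3 + 5x^2 + 8x + 1 (mod f(x))

Since f is irreducible over F_11, F_11[x]/(f) is a field and a(x) ≠ 0 has an inverse. Apply the extended Euclidean algorithm to f(x) and a(x) in F_11[x]: f(x) = (9x + 7)·a(x) + (5x^2 + 7x);  a(x) = (x + 10)·(5x^2 + 7x) + (9x + 2);  (5x^2 + 7x) = (3x + 5)·(9x + 2) + (1). The last nonzero remainder is the constant 1 = gcd(f, a) in F_11. Back-substituting through the division chain expresses 1 = s(x)·a(x) + t(x)·f(x) with s(x) ≡ 6x^3 + 5x^2 + 8x + 1 (mod f), so a(x)^(-1) ≡ s(x) = 6x^3 + 5x^2 + 8x + 1 (mod f). Check: (5x^3 + 2x^2 + 2x + 2)·(6x^3 + 5x^2 + 8x + 1) = 8x^6 + 4x^5 + 7x^4 + 10x^3 + 6x^2 + 7x + 2 ≡ 1 (mod x^4 + 9x^3 + 4x^2 + 6x + 3).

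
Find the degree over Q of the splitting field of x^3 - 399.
[K : Q] = 6

The roots of x^3 - 399 are ∛399, ω∛399, ω^2∛399 where ω = e^(2πi/3) is a primitive cube root of unity, so K = Q(∛399, ω). Now [Q(∛399):Q] = 3 (since 399 is not a perfect cube, x^3 - 399 is irreducible) and [Q(ω):Q] = 2. Both 2 and 3 divide [K:Q], and [K:Q] ≤ 3·2 = 6, so [K:Q] = 6. (Equivalently: Q(∛399) ⊂ R but ω ∉ R, so [K : Q(∛399)] = 2.)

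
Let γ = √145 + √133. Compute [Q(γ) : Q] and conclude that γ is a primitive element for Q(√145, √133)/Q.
[Q(γ) : Q] = 4 (equivalently, Q(γ) = Q(√145, √133))

Obviously Q(γ) ⊆ Q(√145, √133), and [Q(√145, √133):Q] = 4 (since 145, 133 are distinct squarefree integers > 1 with 19285 not a perfect square). To show equality we compute the minimal polynomial of γ. From γ = √145 + √133: γ^2 = 145 + 2√(19285) + 133 = 278 + 2√(19285), so γ^2 - 278 = 2√(19285); squaring, (γ^2 - 278)^2 = 4·19285, i.e. γ^4 - 556γ^2 + 77284 - 77140 = 0, i.e. γ^4 - 556γ^2 + 144 = 0. So γ is a root of x^4 - 556x^2 + 144. This polynomial is irreducible over Q: it has no rational root (each ±√145 ± √133 is irrational), and any factorization into two quadratics over Q would force √(19285) ∈ Q (pairing opposite roots) or √145, √133 ∈ Q (other pairings), all impossible. Hence [Q(γ):Q] = 4 = [Q(√145, √133):Q], so Q(γ) = Q(√145, √133).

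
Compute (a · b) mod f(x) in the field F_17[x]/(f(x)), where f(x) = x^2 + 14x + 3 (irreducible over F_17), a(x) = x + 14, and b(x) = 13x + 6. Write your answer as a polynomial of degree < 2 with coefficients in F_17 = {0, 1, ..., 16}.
a · b ≡ 6x + 11 (mod f(x))

Multiply in F_17[x]: a(x)·b(x) = (x + 14)·(13x + 6) = 13x^2 + x + 16. This has degree ≥ 2, so divide by f(x) over F_17: 13x^2 + x + 16 = (13)·(x^2 + 14x + 3) + (6x + 11). Hence a·b ≡ 6x + 11 (mod f). (F_17[x]/(f) is a field with 17^2 = 289 elements since f is irreducible of degree 2.)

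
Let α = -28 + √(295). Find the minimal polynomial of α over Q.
m_α(x) = x^2 + 56x + 489

From α + 28 = √(295), squaring gives (α + 28)^2 = 295, i.e. α^2 + 56α + 784 = 295, so α^2 + 56α + 489 = 0. The discriminant of x^2 + 56x + 489 is (56)^2 - 4·(489) = 3136 - 1956 = 1180, and 4·(295) is not a perfect square in Q since 295 is squarefree and ≠ 1. Hence x^2 + 56x + 489 is irreducible over Q and is the minimal polynomial of α.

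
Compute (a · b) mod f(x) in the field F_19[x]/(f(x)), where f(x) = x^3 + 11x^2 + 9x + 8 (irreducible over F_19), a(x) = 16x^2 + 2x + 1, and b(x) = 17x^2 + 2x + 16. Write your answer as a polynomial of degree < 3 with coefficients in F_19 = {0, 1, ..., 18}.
a · b ≡ 14x^2 + 5x + 16 (mod f(x))

Multiply in F_19[x]: a(x)·b(x) = (16x^2 + 2x + 1)·(17x^2 + 2x + 16) = 6x^4 + 9x^3 + 11x^2 + 15x + 16. This has degree ≥ 3, so divide by f(x) over F_19: 6x^4 + 9x^3 + 11x^2 + 15x + 16 = (6x)·(x^3 + 11x^2 + 9x + 8) + (14x^2 + 5x + 16). Hence a·b ≡ 14x^2 + 5x + 16 (mod f). (F_19[x]/(f) is a field with 19^3 = 6859 elements since f is irreducible of degree 3.)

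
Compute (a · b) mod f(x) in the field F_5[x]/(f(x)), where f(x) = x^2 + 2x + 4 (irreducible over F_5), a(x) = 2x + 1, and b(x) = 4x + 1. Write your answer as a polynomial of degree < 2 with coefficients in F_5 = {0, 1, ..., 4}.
a · b ≡ 4 (mod f(x))

Multiply in F_5[x]: a(x)·b(x) = (2x + 1)·(4x + 1) = 3x^2 + x + 1. This has degree ≥ 2, so divide by f(x) over F_5: 3x^2 + x + 1 = (3)·(x^2 + 2x + 4) + (4). Hence a·b ≡ 4 (mod f). (F_5[x]/(f) is a field with 5^2 = 25 elements since f is irreducible of degree 2.)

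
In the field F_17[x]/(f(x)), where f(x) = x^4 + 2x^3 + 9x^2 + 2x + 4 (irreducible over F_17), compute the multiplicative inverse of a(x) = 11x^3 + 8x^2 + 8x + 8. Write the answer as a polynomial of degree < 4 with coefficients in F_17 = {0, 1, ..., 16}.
a(x)^(-1) ≡ 3x^3 + 8x^2 + 12x + 7 (mod f(x))

Since f is irreducible over F_17, F_17[x]/(f) is a field and a(x) ≠ 0 has an inverse. Apply the extended Euclidean algorithm to f(x) and a(x) in F_17[x]: f(x) = (14x + 7)·a(x) + (11x^2 + 4x + 16);  a(x) = (x + 5)·(11x^2 + 4x + 16) + (6x + 13);  (11x^2 + 4x + 16) = (16x)·(6x + 13) + (16). The last nonzero remainder is the constant 16 = gcd(f, a) in F_17. Back-substituting through the division chain expresses 16 = s(x)·a(x) + t(x)·f(x) with s(x) ≡ 14x^3 + 9x^2 + 5x + 10 (mod f), so (14x^3 + 9x^2 + 5x + 10)·a(x) ≡ 16 (mod f). Multiplying by 16^(-1) ≡ 16 in F_17 gives a(x)^(-1) ≡ 16·(14x^3 + 9x^2 + 5x + 10) ≡ 3x^3 + 8x^2 + 12x + 7 (mod f). Check: (11x^3 + 8x^2 + 8x + 8)·(3x^3 + 8x^2 + 12x + 7) = 16x^6 + 10x^5 + 16x^4 + 6x^3 + 12x^2 + 16x + 5 ≡ 1 (mod x^4 + 2x^3 + 9x^2 + 2x + 4).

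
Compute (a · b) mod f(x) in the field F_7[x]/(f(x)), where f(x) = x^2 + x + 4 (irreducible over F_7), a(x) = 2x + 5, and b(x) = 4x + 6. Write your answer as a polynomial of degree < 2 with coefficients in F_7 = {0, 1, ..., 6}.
a · b ≡ 3x + 5 (mod f(x))

Multiply in F_7[x]: a(x)·b(x) = (2x + 5)·(4x + 6) = x^2 + 4x + 2. This has degree ≥ 2, so divide by f(x) over F_7: x^2 + 4x + 2 = (1)·(x^2 + x + 4) + (3x + 5). Hence a·b ≡ 3x + 5 (mod f). (F_7[x]/(f) is a field with 7^2 = 49 elements since f is irreducible of degree 2.)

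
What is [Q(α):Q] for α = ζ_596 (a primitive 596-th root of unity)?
[Q(α):Q] = 296

The minimal polynomial of ζ_596 over Q is the 596-th cyclotomic polynomial Φ_596(x), which is irreducible over Q and has degree φ(596) = 296. Hence [Q(α):Q] = φ(596) = 296.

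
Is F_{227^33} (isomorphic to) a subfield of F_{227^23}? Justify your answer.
No: F_{227^33} is not a subfield of F_{227^23}

F_{p^m} embeds in F_{p^n} iff m | n. Here 33 ∤ 23 (since 23 = 0·33 + 23 with remainder 23 ≠ 0), so F_{227^33} is not a subfield of F_{227^23}. Equivalently: if it were, the tower law would give 33 = [F_{227^33}:F_227] dividing [F_{227^23}:F_227] = 23, contradiction.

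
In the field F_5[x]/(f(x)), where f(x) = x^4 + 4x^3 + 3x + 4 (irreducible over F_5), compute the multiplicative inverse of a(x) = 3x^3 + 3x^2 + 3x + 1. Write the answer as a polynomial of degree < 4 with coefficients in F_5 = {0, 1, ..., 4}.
a(x)^(-1) ≡ 2x^3 + 4x^2 + 4 (mod f(x))

Since f is irreducible over F_5, F_5[x]/(f) is a field and a(x) ≠ 0 has an inverse. Apply the extended Euclidean algorithm to f(x) and a(x) in F_5[x]: f(x) = (2x + 1)·a(x) + (x^2 + 3x + 3);  a(x) = (3x + 4)·(x^2 + 3x + 3) + (2x + 4);  (x^2 + 3x + 3) = (3x + 3)·(2x + 4) + (1). The last nonzero remainder is the constant 1 = gcd(f, a) in F_5. Back-substituting through the division chain expresses 1 = s(x)·a(x) + t(x)·f(x) with s(x) ≡ 2x^3 + 4x^2 + 4 (mod f), so a(x)^(-1) ≡ s(x) = 2x^3 + 4x^2 + 4 (mod f). Check: (3x^3 + 3x^2 + 3x + 1)·(2x^3 + 4x^2 + 4) = x^6 + 3x^5 + 3x^4 + x^3 + x^2 + 2x + 4 ≡ 1 (mod x^4 + 4x^3 + 3x + 4).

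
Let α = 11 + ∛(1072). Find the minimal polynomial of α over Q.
m_α(x) = x^3 - 33x^2 + 363x - 2403

Set β = α - 11 = ∛(1072), so β^3 = 1072. Then (α - 11)^3 - 1072 = 0, i.e. α is a root of g(x) = (x - 11)^3 - 1072 = x^3 - 33x^2 + 363x - 2403. Since g(x) = h(x - 11) where h(x) = x^3 - 1072, and h is irreducible over Q (because 1072 is not a perfect cube, so h has no rational root, and a monic cubic with no rational root is irreducible), g is also irreducible (irreducibility is preserved under the substitution x → x - 11). Hence m_α(x) = x^3 - 33x^2 + 363x - 2403.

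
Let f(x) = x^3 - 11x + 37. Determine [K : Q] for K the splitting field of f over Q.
[K : Q] = 6

By the rational root test, any rational root of the monic integer polynomial f(x) = x^3 - 11x + 37 must be an integer dividing the constant term 37, i.e. one of ±{1, 37}. Evaluating: f(1) = 27, f(-1) = 47, f(37) = 50283, f(-37) = -50209; none is 0, so f has no rational root and is therefore irreducible over Q (a cubic with no linear factor over a field is irreducible). For an irreducible cubic, the Galois group is A_3 or S_3 according as the discriminant disc(f) = -4a^3 - 27b^2 = -4·(-11)^3 - 27·(37)^2 = -31639 is or is not a square in Q. Here disc(f) = -31639 is not a perfect square in Q, so the Galois group of f over Q is not contained in A_3 and must be all of S_3. The splitting field has degree |S_3| = 6 over Q, so [K : Q] = 6.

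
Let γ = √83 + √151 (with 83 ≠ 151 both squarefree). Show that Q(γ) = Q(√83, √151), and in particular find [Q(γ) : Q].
[Q(γ) : Q] = 4 (equivalently, Q(γ) = Q(√83, √151))

Obviously Q(γ) ⊆ Q(√83, √151), and [Q(√83, √151):Q] = 4 (since 83, 151 are distinct squarefree integers > 1 with 12533 not a perfect square). To show equality we compute the minimal polynomial of γ. From γ = √83 + √151: γ^2 = 83 + 2√(12533) + 151 = 234 + 2√(12533), so γ^2 - 234 = 2√(12533); squaring, (γ^2 - 234)^2 = 4·12533, i.e. γ^4 - 468γ^2 + 54756 - 50132 = 0, i.e. γ^4 - 468γ^2 + 4624 = 0. So γ is a root of x^4 - 468x^2 + 4624. This polynomial is irreducible over Q: it has no rational root (each ±√83 ± √151 is irrational), and any factorization into two quadratics over Q would force √(12533) ∈ Q (pairing opposite roots) or √83, √151 ∈ Q (other pairings), all impossible. Hence [Q(γ):Q] = 4 = [Q(√83, √151):Q], so Q(γ) = Q(√83, √151).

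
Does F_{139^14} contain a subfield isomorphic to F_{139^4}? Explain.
No: F_{139^4} is not a subfield of F_{139^14}

F_{p^m} embeds in F_{p^n} iff m | n. Here 4 ∤ 14 (since 14 = 3·4 + 2 with remainder 2 ≠ 0), so F_{139^4} is not a subfield of F_{139^14}. Equivalently: if it were, the tower law would give 4 = [F_{139^4}:F_139] dividing [F_{139^14}:F_139] = 14, contradiction.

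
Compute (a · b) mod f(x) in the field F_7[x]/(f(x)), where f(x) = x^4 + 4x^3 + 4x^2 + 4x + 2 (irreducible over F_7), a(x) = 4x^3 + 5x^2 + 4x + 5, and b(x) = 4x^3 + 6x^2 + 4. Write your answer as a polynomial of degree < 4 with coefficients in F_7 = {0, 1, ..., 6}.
a · b ≡ 3x^3 + 4x^2 + 4x + 1 (mod f(x))

Multiply in F_7[x]: a(x)·b(x) = (4x^3 + 5x^2 + 4x + 5)·(4x^3 + 6x^2 + 4) = 2x^6 + 2x^5 + 4x^4 + 4x^3 + x^2 + 2x + 6. This has degree ≥ 4, so divide by f(x) over F_7: 2x^6 + 2x^5 + 4x^4 + 4x^3 + x^2 + 2x + 6 = (2x^2 + x + 6)·(x^4 + 4x^3 + 4x^2 + 4x + 2) + (3x^3 + 4x^2 + 4x + 1). Hence a·b ≡ 3x^3 + 4x^2 + 4x + 1 (mod f). (F_7[x]/(f) is a field with 7^4 = 2401 elements since f is irreducible of degree 4.)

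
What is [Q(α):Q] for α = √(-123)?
[Q(α):Q] = 2

[Q(α):Q] equals the degree of the minimal polynomial of α. Here α^2 = -123 and x^2 + 123 is irreducible (d = -123 is squarefree, ≠ 1, hence not a square), so deg(m_α) = 2. Thus [Q(α):Q] = 2.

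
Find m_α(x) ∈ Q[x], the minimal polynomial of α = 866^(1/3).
m_α(x) = x^3 - 866

α satisfies α^3 = 866, so x^3 - 866 annihilates α. By the rational root test, a rational root p/q (in lowest terms) of x^3 - 866 would satisfy p^3 = 866 q^3, forcing q = 1 and p^3 = 866; but 866 is not a perfect cube, contradiction. A monic cubic over Q with no rational root is irreducible (any nontrivial factorization would include a linear factor). Hence x^3 - 866 is the minimal polynomial of α, and in particular [Q(α):Q] = 3.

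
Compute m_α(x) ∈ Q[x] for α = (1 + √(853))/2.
m_α(x) = x^2 - x - 213

From 2α - 1 = √(853), squaring gives (2α - 1)^2 = 853, i.e. 4α^2 - 4α + 1 = 853, so α^2 - α + (1 - 853)/4 = 0. Since 853 ≡ 1 (mod 4), (1 - 853)/4 = -213 ∈ Z. The polynomial x^2 - x - 213 has discriminant 1 - 4·(-213) = 853, which is not a perfect square in Q (d = 853 is squarefree and ≠ 1), so x^2 - x - 213 is irreducible over Q. It is the minimal polynomial of α.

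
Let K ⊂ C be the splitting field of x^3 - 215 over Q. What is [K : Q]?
[K : Q] = 6

The roots of x^3 - 215 are ∛215, ω∛215, ω^2∛215 where ω = e^(2πi/3) is a primitive cube root of unity, so K = Q(∛215, ω). Now [Q(∛215):Q] = 3 (since 215 is not a perfect cube, x^3 - 215 is irreducible) and [Q(ω):Q] = 2. Both 2 and 3 divide [K:Q], and [K:Q] ≤ 3·2 = 6, so [K:Q] = 6. (Equivalently: Q(∛215) ⊂ R but ω ∉ R, so [K : Q(∛215)] = 2.)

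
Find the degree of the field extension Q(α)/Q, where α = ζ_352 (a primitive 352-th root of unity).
[Q(α):Q] = 160

The minimal polynomial of ζ_352 over Q is the 352-th cyclotomic polynomial Φ_352(x), which is irreducible over Q and has degree φ(352) = 160. Hence [Q(α):Q] = φ(352) = 160.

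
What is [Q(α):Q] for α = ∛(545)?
[Q(α):Q] = 3

The minimal polynomial of α is x^3 - 545, irreducible over Q since 545 is not a perfect cube (so x^3 - 545 has no rational root). Hence [Q(α):Q] = deg(m_α) = 3.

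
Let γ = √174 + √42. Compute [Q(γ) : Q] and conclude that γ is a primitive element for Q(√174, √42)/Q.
[Q(γ) : Q] = 4 (equivalently, Q(γ) = Q(√174, √42))

Obviously Q(γ) ⊆ Q(√174, √42), and [Q(√174, √42):Q] = 4 (since 174, 42 are distinct squarefree integers > 1 with 7308 not a perfect square). To show equality we compute the minimal polynomial of γ. From γ = √174 + √42: γ^2 = 174 + 2√(7308) + 42 = 216 + 2√(7308), so γ^2 - 216 = 2√(7308); squaring, (γ^2 - 216)^2 = 4·7308, i.e. γ^4 - 432γ^2 + 46656 - 29232 = 0, i.e. γ^4 - 432γ^2 + 17424 = 0. So γ is a root of x^4 - 432x^2 + 17424. This polynomial is irreducible over Q: it has no rational root (each ±√174 ± √42 is irrational), and any factorization into two quadratics over Q would force √(7308) ∈ Q (pairing opposite roots) or √174, √42 ∈ Q (other pairings), all impossible. Hence [Q(γ):Q] = 4 = [Q(√174, √42):Q], so Q(γ) = Q(√174, √42).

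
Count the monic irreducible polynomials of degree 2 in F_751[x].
There are 281625 monic irreducible polynomials of degree 2 over F_751

Each element of F_{751^2} that lies in no proper subfield is a root of exactly one monic irreducible of degree 2 over F_751, and each such polynomial has 2 distinct roots in F_{751^2}. By Möbius inversion the count is N_751(2) = (1/2) Σ_{d|2} μ(2/d) · 751^d = (1/2)(μ(2)·751^1 + μ(1)·751^2) = 563250/2 = 281625.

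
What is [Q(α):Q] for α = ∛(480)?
[Q(α):Q] = 3

The minimal polynomial of α is x^3 - 480, irreducible over Q since 480 is not a perfect cube (so x^3 - 480 has no rational root). Hence [Q(α):Q] = deg(m_α) = 3.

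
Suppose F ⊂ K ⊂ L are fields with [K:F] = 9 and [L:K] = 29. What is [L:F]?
[L:F] = 261

The tower law says that for any tower of field extensions F ⊂ K ⊂ L with finite degrees, [L:F] = [L:K] · [K:F]. Here this gives [L:F] = 29 · 9 = 261.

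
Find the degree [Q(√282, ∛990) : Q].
[Q(√282, ∛990) : Q] = 6

Let L = Q(√282, ∛990). Since Q(√282) ⊂ L and [Q(√282):Q] = 2, the tower law gives 2 | [L:Q]. Likewise Q(∛990) ⊂ L with [Q(∛990):Q] = 3 (because 990 is not a perfect cube), so 3 | [L:Q]. As gcd(2,3) = 1, [L:Q] is divisible by 6. Conversely L is generated over Q by √282 and ∛990, so [L:Q] ≤ 2·3 = 6. Therefore [Q(√282, ∛990) : Q] = 6.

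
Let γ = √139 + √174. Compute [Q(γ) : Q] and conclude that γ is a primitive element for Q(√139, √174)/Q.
[Q(γ) : Q] = 4 (equivalently, Q(γ) = Q(√139, √174))

Obviously Q(γ) ⊆ Q(√139, √174), and [Q(√139, √174):Q] = 4 (since 139, 174 are distinct squarefree integers > 1 with 24186 not a perfect square). To show equality we compute the minimal polynomial of γ. From γ = √139 + √174: γ^2 = 139 + 2√(24186) + 174 = 313 + 2√(24186), so γ^2 - 313 = 2√(24186); squaring, (γ^2 - 313)^2 = 4·24186, i.e. γ^4 - 626γ^2 + 97969 - 96744 = 0, i.e. γ^4 - 626γ^2 + 1225 = 0. So γ is a root of x^4 - 626x^2 + 1225. This polynomial is irreducible over Q: it has no rational root (each ±√139 ± √174 is irrational), and any factorization into two quadratics over Q would force √(24186) ∈ Q (pairing opposite roots) or √139, √174 ∈ Q (other pairings), all impossible. Hence [Q(γ):Q] = 4 = [Q(√139, √174):Q], so Q(γ) = Q(√139, √174).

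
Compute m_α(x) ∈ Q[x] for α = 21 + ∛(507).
m_α(x) = x^3 - 63x^2 + 1323x - 9768

Set β = α - 21 = ∛(507), so β^3 = 507. Then (α - 21)^3 - 507 = 0, i.e. α is a root of g(x) = (x - 21)^3 - 507 = x^3 - 63x^2 + 1323x - 9768. Since g(x) = h(x - 21) where h(x) = x^3 - 507, and h is irreducible over Q (because 507 is not a perfect cube, so h has no rational root, and a monic cubic with no rational root is irreducible), g is also irreducible (irreducibility is preserved under the substitution x → x - 21). Hence m_α(x) = x^3 - 63x^2 + 1323x - 9768.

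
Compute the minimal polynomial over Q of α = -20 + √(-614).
m_α(x) = x^2 + 40x + 1014

From α + 20 = √(-614), squaring gives (α + 20)^2 = -614, i.e. α^2 + 40α + 400 = -614, so α^2 + 40α + 1014 = 0. The discriminant of x^2 + 40x + 1014 is (40)^2 - 4·(1014) = 1600 - 4056 = -2456, and 4·(-614) is not a perfect square in Q since -614 is squarefree and ≠ 1. Hence x^2 + 40x + 1014 is irreducible over Q and is the minimal polynomial of α.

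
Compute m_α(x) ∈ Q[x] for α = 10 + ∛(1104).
m_α(x) = x^3 - 30x^2 + 300x - 2104

Set β = α - 10 = ∛(1104), so β^3 = 1104. Then (α - 10)^3 - 1104 = 0, i.e. α is a root of g(x) = (x - 10)^3 - 1104 = x^3 - 30x^2 + 300x - 2104. Since g(x) = h(x - 10) where h(x) = x^3 - 1104, and h is irreducible over Q (because 1104 is not a perfect cube, so h has no rational root, and a monic cubic with no rational root is irreducible), g is also irreducible (irreducibility is preserved under the substitution x → x - 10). Hence m_α(x) = x^3 - 30x^2 + 300x - 2104.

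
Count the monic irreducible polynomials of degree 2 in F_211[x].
There are 22155 monic irreducible polynomials of degree 2 over F_211

Each element of F_{211^2} that lies in no proper subfield is a root of exactly one monic irreducible of degree 2 over F_211, and each such polynomial has 2 distinct roots in F_{211^2}. By Möbius inversion the count is N_211(2) = (1/2) Σ_{d|2} μ(2/d) · 211^d = (1/2)(μ(2)·211^1 + μ(1)·211^2) = 44310/2 = 22155.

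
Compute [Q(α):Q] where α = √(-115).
[Q(α):Q] = 2

[Q(α):Q] equals the degree of the minimal polynomial of α. Here α^2 = -115 and x^2 + 115 is irreducible (d = -115 is squarefree, ≠ 1, hence not a square), so deg(m_α) = 2. Thus [Q(α):Q] = 2.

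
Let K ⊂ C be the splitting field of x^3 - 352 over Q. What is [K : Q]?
[K : Q] = 6

The roots of x^3 - 352 are ∛352, ω∛352, ω^2∛352 where ω = e^(2πi/3) is a primitive cube root of unity, so K = Q(∛352, ω). Now [Q(∛352):Q] = 3 (since 352 is not a perfect cube, x^3 - 352 is irreducible) and [Q(ω):Q] = 2. Both 2 and 3 divide [K:Q], and [K:Q] ≤ 3·2 = 6, so [K:Q] = 6. (Equivalently: Q(∛352) ⊂ R but ω ∉ R, so [K : Q(∛352)] = 2.)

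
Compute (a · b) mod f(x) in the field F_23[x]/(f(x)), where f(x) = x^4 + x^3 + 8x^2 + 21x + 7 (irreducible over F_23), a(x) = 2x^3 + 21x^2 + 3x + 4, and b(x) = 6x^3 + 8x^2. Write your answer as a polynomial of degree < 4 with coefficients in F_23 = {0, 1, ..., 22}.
a · b ≡ 15x^3 + 22x^2 + 22x + 4 (mod f(x))

Multiply in F_23[x]: a(x)·b(x) = (2x^3 + 21x^2 + 3x + 4)·(6x^3 + 8x^2) = 12x^6 + 4x^5 + 2x^4 + 2x^3 + 9x^2. This has degree ≥ 4, so divide by f(x) over F_23: 12x^6 + 4x^5 + 2x^4 + 2x^3 + 9x^2 = (12x^2 + 15x + 6)·(x^4 + x^3 + 8x^2 + 21x + 7) + (15x^3 + 22x^2 + 22x + 4). Hence a·b ≡ 15x^3 + 22x^2 + 22x + 4 (mod f). (F_23[x]/(f) is a field with 23^4 = 279841 elements since f is irreducible of degree 4.)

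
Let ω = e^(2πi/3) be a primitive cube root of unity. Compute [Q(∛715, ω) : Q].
[Q(∛715, ω) : Q] = 6

[Q(∛715):Q] = 3 (min poly x^3 - 715, irreducible since 715 is not a perfect cube). [Q(ω):Q] = 2 (min poly x^2 + x + 1). Since Q(∛715) ⊂ R and ω ∉ R, we have ω ∉ Q(∛715), so x^2 + x + 1 remains irreducible over Q(∛715) and [Q(∛715, ω) : Q(∛715)] = 2. By the tower law, [Q(∛715, ω) : Q] = 3 · 2 = 6. (In fact Q(∛715, ω) is the splitting field of x^3 - 715 over Q.)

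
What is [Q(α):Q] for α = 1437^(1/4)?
[Q(α):Q] = 4

α is a root of x^4 - 1437. By Eisenstein's criterion at the prime p = 3 (which divides the constant term 1437 but p^2 = 9 does not, since 1437 is squarefree), x^4 - 1437 is irreducible over Q. Hence [Q(α):Q] = 4.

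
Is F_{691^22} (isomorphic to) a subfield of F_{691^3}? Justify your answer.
No: F_{691^22} is not a subfield of F_{691^3}

F_{p^m} embeds in F_{p^n} iff m | n. Here 22 ∤ 3 (since 3 = 0·22 + 3 with remainder 3 ≠ 0), so F_{691^22} is not a subfield of F_{691^3}. Equivalently: if it were, the tower law would give 22 = [F_{691^22}:F_691] dividing [F_{691^3}:F_691] = 3, contradiction.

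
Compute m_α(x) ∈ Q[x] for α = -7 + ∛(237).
m_α(x) = x^3 + 21x^2 + 147x + 106

Set β = α + 7 = ∛(237), so β^3 = 237. Then (α + 7)^3 - 237 = 0, i.e. α is a root of g(x) = (x + 7)^3 - 237 = x^3 + 21x^2 + 147x + 106. Since g(x) = h(x + 7) where h(x) = x^3 - 237, and h is irreducible over Q (because 237 is not a perfect cube, so h has no rational root, and a monic cubic with no rational root is irreducible), g is also irreducible (irreducibility is preserved under the substitution x → x + 7). Hence m_α(x) = x^3 + 21x^2 + 147x + 106.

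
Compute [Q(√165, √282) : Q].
[Q(√165, √282) : Q] = 4

[Q(√165):Q] = 2 (min poly x^2 - 165, irreducible since 165 is squarefree > 1). For the top step, suppose √282 ∈ Q(√165), say √282 = c + d√165 with c, d ∈ Q. Squaring: 282 = c^2 + 165d^2 + 2cd√165. Since √165 ∉ Q this forces 2cd = 0. If d = 0 then √282 = c ∈ Q, contradicting 282 squarefree > 1. If c = 0 then 282 = 165d^2, so 165·282 = (165d)^2 is a perfect square in Q — but 165·282 = 46530 is not a perfect square (since 165 and 282 are distinct squarefree integers). Contradiction. Hence √282 ∉ Q(√165), so x^2 - 282 stays irreducible over Q(√165) and [Q(√165, √282) : Q(√165)] = 2. By the tower law, [Q(√165, √282) : Q] = 2 · 2 = 4.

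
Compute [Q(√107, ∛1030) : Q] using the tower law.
[Q(√107, ∛1030) : Q] = 6

Let L = Q(√107, ∛1030). Since Q(√107) ⊂ L and [Q(√107):Q] = 2, the tower law gives 2 | [L:Q]. Likewise Q(∛1030) ⊂ L with [Q(∛1030):Q] = 3 (because 1030 is not a perfect cube), so 3 | [L:Q]. As gcd(2,3) = 1, [L:Q] is divisible by 6. Conversely L is generated over Q by √107 and ∛1030, so [L:Q] ≤ 2·3 = 6. Therefore [Q(√107, ∛1030) : Q] = 6.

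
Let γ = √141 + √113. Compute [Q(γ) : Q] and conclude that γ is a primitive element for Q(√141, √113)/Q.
[Q(γ) : Q] = 4 (equivalently, Q(γ) = Q(√141, √113))

Obviously Q(γ) ⊆ Q(√141, √113), and [Q(√141, √113):Q] = 4 (since 141, 113 are distinct squarefree integers > 1 with 15933 not a perfect square). To show equality we compute the minimal polynomial of γ. From γ = √141 + √113: γ^2 = 141 + 2√(15933) + 113 = 254 + 2√(15933), so γ^2 - 254 = 2√(15933); squaring, (γ^2 - 254)^2 = 4·15933, i.e. γ^4 - 508γ^2 + 64516 - 63732 = 0, i.e. γ^4 - 508γ^2 + 784 = 0. So γ is a root of x^4 - 508x^2 + 784. This polynomial is irreducible over Q: it has no rational root (each ±√141 ± √113 is irrational), and any factorization into two quadratics over Q would force √(15933) ∈ Q (pairing opposite roots) or √141, √113 ∈ Q (other pairings), all impossible. Hence [Q(γ):Q] = 4 = [Q(√141, √113):Q], so Q(γ) = Q(√141, √113).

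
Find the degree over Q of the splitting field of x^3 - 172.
[K : Q] = 6

The roots of x^3 - 172 are ∛172, ω∛172, ω^2∛172 where ω = e^(2πi/3) is a primitive cube root of unity, so K = Q(∛172, ω). Now [Q(∛172):Q] = 3 (since 172 is not a perfect cube, x^3 - 172 is irreducible) and [Q(ω):Q] = 2. Both 2 and 3 divide [K:Q], and [K:Q] ≤ 3·2 = 6, so [K:Q] = 6. (Equivalently: Q(∛172) ⊂ R but ω ∉ R, so [K : Q(∛172)] = 2.)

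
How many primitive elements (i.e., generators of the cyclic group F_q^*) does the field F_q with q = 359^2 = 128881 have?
There are φ(128880) = 34176 primitive elements

F_q^* is cyclic of order q - 1 = 128880. A cyclic group of order m has exactly φ(m) generators. Here m = 128880 = 2^4 · 3^2 · 5 · 179, so the number of primitive elements is φ(128880) = 34176.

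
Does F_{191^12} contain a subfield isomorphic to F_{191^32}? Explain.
No: F_{191^32} is not a subfield of F_{191^12}

F_{p^m} embeds in F_{p^n} iff m | n. Here 32 ∤ 12 (since 12 = 0·32 + 12 with remainder 12 ≠ 0), so F_{191^32} is not a subfield of F_{191^12}. Equivalently: if it were, the tower law would give 32 = [F_{191^32}:F_191] dividing [F_{191^12}:F_191] = 12, contradiction.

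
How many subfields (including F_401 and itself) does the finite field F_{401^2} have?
F_{401^2} has 2 subfields

The subfields of F_{p^n} are exactly the fields F_{p^d} for d | n (each is the fixed field of the unique index-d subgroup of Gal(F_{p^n}/F_p) ≅ Z/nZ). The divisors of n = 2 are {1, 2}, giving 2 subfields: F_{401^1}, F_{401^2}.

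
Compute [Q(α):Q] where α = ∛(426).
[Q(α):Q] = 3

The minimal polynomial of α is x^3 - 426, irreducible over Q since 426 is not a perfect cube (so x^3 - 426 has no rational root). Hence [Q(α):Q] = deg(m_α) = 3.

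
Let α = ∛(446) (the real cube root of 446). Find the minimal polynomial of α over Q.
m_α(x) = x^3 - 446

α satisfies α^3 = 446, so x^3 - 446 annihilates α. By the rational root test, a rational root p/q (in lowest terms) of x^3 - 446 would satisfy p^3 = 446 q^3, forcing q = 1 and p^3 = 446; but 446 is not a perfect cube, contradiction. A monic cubic over Q with no rational root is irreducible (any nontrivial factorization would include a linear factor). Hence x^3 - 446 is the minimal polynomial of α, and in particular [Q(α):Q] = 3.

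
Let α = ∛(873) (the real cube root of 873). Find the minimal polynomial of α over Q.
m_α(x) = x^3 - 873

α satisfies α^3 = 873, so x^3 - 873 annihilates α. By the rational root test, a rational root p/q (in lowest terms) of x^3 - 873 would satisfy p^3 = 873 q^3, forcing q = 1 and p^3 = 873; but 873 is not a perfect cube, contradiction. A monic cubic over Q with no rational root is irreducible (any nontrivial factorization would include a linear factor). Hence x^3 - 873 is the minimal polynomial of α, and in particular [Q(α):Q] = 3.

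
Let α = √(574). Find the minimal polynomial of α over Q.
m_α(x) = x^2 - 574

α satisfies α^2 - 574 = 0, so x^2 - 574 annihilates α. Since d = 574 is squarefree and ≠ 1, it is not a perfect square in Q, so x^2 - 574 has no rational root and is therefore irreducible over Q (a degree-2 polynomial over a field is irreducible iff it has no root). Hence m_α(x) = x^2 - 574.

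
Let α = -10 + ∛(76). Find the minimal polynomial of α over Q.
m_α(x) = x^3 + 30x^2 + 300x + 924

Set β = α + 10 = ∛(76), so β^3 = 76. Then (α + 10)^3 - 76 = 0, i.e. α is a root of g(x) = (x + 10)^3 - 76 = x^3 + 30x^2 + 300x + 924. Since g(x) = h(x + 10) where h(x) = x^3 - 76, and h is irreducible over Q (because 76 is not a perfect cube, so h has no rational root, and a monic cubic with no rational root is irreducible), g is also irreducible (irreducibility is preserved under the substitution x → x + 10). Hence m_α(x) = x^3 + 30x^2 + 300x + 924.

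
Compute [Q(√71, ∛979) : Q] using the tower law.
[Q(√71, ∛979) : Q] = 6

Let L = Q(√71, ∛979). Since Q(√71) ⊂ L and [Q(√71):Q] = 2, the tower law gives 2 | [L:Q]. Likewise Q(∛979) ⊂ L with [Q(∛979):Q] = 3 (because 979 is not a perfect cube), so 3 | [L:Q]. As gcd(2,3) = 1, [L:Q] is divisible by 6. Conversely L is generated over Q by √71 and ∛979, so [L:Q] ≤ 2·3 = 6. Therefore [Q(√71, ∛979) : Q] = 6.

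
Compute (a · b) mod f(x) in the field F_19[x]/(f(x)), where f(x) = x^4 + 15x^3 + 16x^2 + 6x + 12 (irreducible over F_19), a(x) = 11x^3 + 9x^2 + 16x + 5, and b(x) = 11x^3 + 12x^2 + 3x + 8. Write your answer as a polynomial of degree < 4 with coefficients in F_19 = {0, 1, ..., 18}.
a · b ≡ 4x^2 + x + 6 (mod f(x))

Multiply in F_19[x]: a(x)·b(x) = (11x^3 + 9x^2 + 16x + 5)·(11x^3 + 12x^2 + 3x + 8) = 7x^6 + 3x^5 + 13x^4 + x^3 + 9x^2 + 10x + 2. This has degree ≥ 4, so divide by f(x) over F_19: 7x^6 + 3x^5 + 13x^4 + x^3 + 9x^2 + 10x + 2 = (7x^2 + 12x + 6)·(x^4 + 15x^3 + 16x^2 + 6x + 12) + (4x^2 + x + 6). Hence a·b ≡ 4x^2 + x + 6 (mod f). (F_19[x]/(f) is a field with 19^4 = 130321 elements since f is irreducible of degree 4.)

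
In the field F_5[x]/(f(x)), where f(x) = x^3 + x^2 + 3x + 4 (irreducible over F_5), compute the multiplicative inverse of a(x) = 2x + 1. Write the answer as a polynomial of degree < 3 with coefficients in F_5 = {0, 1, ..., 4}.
a(x)^(-1) ≡ x^2 + 3x + 4 (mod f(x))

Since f is irreducible over F_5, F_5[x]/(f) is a field and a(x) ≠ 0 has an inverse. Apply the extended Euclidean algorithm to f(x) and a(x) in F_5[x]: f(x) = (3x^2 + 4x + 2)·a(x) + (2). The last nonzero remainder is the constant 2 = gcd(f, a) in F_5. Back-substituting through the division chain expresses 2 = s(x)·a(x) + t(x)·f(x) with s(x) ≡ 2x^2 + x + 3 (mod f), so (2x^2 + x + 3)·a(x) ≡ 2 (mod f). Multiplying by 2^(-1) ≡ 3 in F_5 gives a(x)^(-1) ≡ 3·(2x^2 + x + 3) ≡ x^2 + 3x + 4 (mod f). Check: (2x + 1)·(x^2 + 3x + 4) = 2x^3 + 2x^2 + x + 4 ≡ 1 (mod x^3 + x^2 + 3x + 4).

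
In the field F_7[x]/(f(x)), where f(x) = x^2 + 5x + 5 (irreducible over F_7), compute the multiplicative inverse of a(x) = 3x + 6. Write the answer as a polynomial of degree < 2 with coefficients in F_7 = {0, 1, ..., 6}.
a(x)^(-1) ≡ 5x + 1 (mod f(x))

Since f is irreducible over F_7, F_7[x]/(f) is a field and a(x) ≠ 0 has an inverse. Apply the extended Euclidean algorithm to f(x) and a(x) in F_7[x]: f(x) = (5x + 1)·a(x) + (6). The last nonzero remainder is the constant 6 = gcd(f, a) in F_7. Back-substituting through the division chain expresses 6 = s(x)·a(x) + t(x)·f(x) with s(x) ≡ 2x + 6 (mod f), so (2x + 6)·a(x) ≡ 6 (mod f). Multiplying by 6^(-1) ≡ 6 in F_7 gives a(x)^(-1) ≡ 6·(2x + 6) ≡ 5x + 1 (mod f). Check: (3x + 6)·(5x + 1) = x^2 + 5x + 6 ≡ 1 (mod x^2 + 5x + 5).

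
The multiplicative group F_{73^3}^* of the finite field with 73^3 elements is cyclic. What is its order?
|F_{73^3}^*| = 389016

F_{73^3} has 73^3 = 389017 elements; its multiplicative group consists of all nonzero elements, so |F_{73^3}^*| = 389017 - 1 = 389016. (It is cyclic since any finite subgroup of the multiplicative group of a field is cyclic.)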